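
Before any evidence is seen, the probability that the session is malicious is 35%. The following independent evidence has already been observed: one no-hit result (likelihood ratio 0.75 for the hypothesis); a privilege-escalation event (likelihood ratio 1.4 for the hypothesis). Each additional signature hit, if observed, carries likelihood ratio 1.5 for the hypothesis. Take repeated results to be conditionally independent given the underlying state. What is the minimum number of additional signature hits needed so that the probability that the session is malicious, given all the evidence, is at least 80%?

5

Prior odds = 0.35/0.65 = 7/13.
Combined Bayes factor of the evidence already in hand = 0.75 × 1.4 = 1.05.
Odds after that evidence = (7/13) × 1.05 = 147/260.
Target odds = 0.8/0.2 = 4.
Need 1.5ⁿ ≥ 4 ÷ (147/260) = 1040/147.
1.5⁴ = 5.0625 falls short of 1040/147 but 1.5⁵ = 7.59375 reaches it, so n = 5.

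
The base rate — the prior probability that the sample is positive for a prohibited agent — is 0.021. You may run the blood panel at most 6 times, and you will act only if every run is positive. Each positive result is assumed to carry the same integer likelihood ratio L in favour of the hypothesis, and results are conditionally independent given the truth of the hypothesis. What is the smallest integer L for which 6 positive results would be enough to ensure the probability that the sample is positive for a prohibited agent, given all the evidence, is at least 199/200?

5

Prior odds = 0.021/0.979 = 21/979.
Target odds = 0.995/0.005 = 199.
Need L⁶ ≥ 199 ÷ (21/979) = 194821/21.
4⁶ = 4096 < 194821/21 ≤ 15625 = 5⁶, so L = 5.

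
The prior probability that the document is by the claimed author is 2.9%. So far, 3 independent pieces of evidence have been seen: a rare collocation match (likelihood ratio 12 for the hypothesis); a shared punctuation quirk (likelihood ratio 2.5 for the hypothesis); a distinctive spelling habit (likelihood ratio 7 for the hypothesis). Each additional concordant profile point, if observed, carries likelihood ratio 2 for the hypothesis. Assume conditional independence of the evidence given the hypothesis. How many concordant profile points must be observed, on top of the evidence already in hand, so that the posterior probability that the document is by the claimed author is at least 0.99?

Prior odds = 0.029/0.971 = 29/971.
Combined Bayes factor of the evidence already in hand = 12 × 2.5 × 7 = 210.
Odds after that evidence = (29/971) × 210 = 6090/971.
Target odds = 0.99/0.01 = 99.
Need 2ⁿ ≥ 99 ÷ (6090/971) = 32043/2030.
2³ = 8 falls short of 32043/2030 but 2⁴ = 16 reaches it, so n = 4.

4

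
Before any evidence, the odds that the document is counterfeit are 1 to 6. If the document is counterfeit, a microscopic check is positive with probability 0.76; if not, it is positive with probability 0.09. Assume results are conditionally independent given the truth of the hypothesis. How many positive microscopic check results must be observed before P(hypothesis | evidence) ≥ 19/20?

Prior odds = 1/6.
Likelihood ratio of a positive = 0.76/0.09 = 76/9.
Target posterior odds = 0.95/0.05 = 19.
Require (76/9)ⁿ ≥ 19 ÷ (1/6) = 114.
(76/9)² = 5776/81 falls short of 114 but (76/9)³ = 438976/729 reaches it, so n = 3.

3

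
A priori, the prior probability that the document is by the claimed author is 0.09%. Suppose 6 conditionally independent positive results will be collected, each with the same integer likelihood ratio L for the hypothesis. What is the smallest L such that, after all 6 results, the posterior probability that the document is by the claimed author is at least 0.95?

Prior odds = 0.0009/0.9991 = 9/9991.
Target odds = 0.95/0.05 = 19.
Need L⁶ ≥ 19 ÷ (9/9991) = 189829/9.
5⁶ = 15625 < 189829/9 ≤ 46656 = 6⁶, so L = 6.

6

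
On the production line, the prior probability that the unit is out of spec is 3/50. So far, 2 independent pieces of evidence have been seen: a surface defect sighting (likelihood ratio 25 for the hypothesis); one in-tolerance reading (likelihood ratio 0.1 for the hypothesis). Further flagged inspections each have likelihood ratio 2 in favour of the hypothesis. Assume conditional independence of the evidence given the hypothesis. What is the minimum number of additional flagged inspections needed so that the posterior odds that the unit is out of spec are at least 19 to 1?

7

Prior odds = 0.06/0.94 = 3/47.
Combined Bayes factor of the evidence already in hand = 25 × 0.1 = 2.5.
Odds after that evidence = (3/47) × 2.5 = 15/94.
Target odds = 19.
Need 2ⁿ ≥ 19 ÷ (15/94) = 1786/15.
2⁶ = 64 falls short of 1786/15 but 2⁷ = 128 reaches it, so n = 7.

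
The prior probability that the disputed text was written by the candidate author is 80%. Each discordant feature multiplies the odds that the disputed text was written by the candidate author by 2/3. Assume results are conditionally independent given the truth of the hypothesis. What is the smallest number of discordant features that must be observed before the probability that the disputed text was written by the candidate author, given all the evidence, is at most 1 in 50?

Prior odds = 0.8/0.2 = 4.
Likelihood ratio per discordant feature = 2/3.
Target posterior odds = 0.02/0.98 = 1/49.
Need 4 × (2/3)ⁿ ≤ 1/49, i.e. (2/3)ⁿ ≤ 1/196.
(2/3)¹³ = 8192/1594323 is still above 1/196 but (2/3)¹⁴ = 16384/4782969 is at or below it, so n = 14.

14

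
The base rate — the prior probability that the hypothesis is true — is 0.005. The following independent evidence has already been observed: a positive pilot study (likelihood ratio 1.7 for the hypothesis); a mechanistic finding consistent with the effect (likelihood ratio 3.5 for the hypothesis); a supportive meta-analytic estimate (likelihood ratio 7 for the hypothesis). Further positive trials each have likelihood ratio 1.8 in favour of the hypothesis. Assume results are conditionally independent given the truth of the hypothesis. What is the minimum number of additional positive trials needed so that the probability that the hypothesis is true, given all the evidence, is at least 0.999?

Prior odds = 0.005/0.995 = 1/199.
Combined Bayes factor of the evidence already in hand = 1.7 × 3.5 × 7 = 41.65.
Odds after that evidence = (1/199) × 41.65 = 833/3980.
Target odds = 0.999/0.001 = 999.
Need 1.8ⁿ ≥ 999 ÷ (833/3980) = 3976020/833.
1.8¹⁴ ≈3748.13 falls short of 3976020/833 but 1.8¹⁵ ≈6746.64 reaches it, so n = 15.

15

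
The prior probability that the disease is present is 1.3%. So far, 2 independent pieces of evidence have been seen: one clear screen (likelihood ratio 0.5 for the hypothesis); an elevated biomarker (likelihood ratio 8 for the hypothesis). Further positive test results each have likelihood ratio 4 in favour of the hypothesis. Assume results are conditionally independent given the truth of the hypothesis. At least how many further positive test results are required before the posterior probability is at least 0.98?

5

Prior odds = 0.013/0.987 = 13/987.
Combined Bayes factor of the evidence already in hand = 0.5 × 8 = 4.
Odds after that evidence = (13/987) × 4 = 52/987.
Target odds = 0.98/0.02 = 49.
Need 4ⁿ ≥ 49 ÷ (52/987) = 48363/52.
4⁴ = 256 falls short of 48363/52 but 4⁵ = 1024 reaches it, so n = 5.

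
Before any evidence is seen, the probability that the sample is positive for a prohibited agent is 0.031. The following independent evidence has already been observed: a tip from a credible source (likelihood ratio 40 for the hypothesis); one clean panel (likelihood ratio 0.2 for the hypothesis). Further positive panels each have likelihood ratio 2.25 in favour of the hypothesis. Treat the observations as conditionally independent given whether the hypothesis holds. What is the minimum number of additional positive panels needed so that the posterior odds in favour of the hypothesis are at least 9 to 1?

Prior odds = 0.031/0.969 = 31/969.
Combined Bayes factor of the evidence already in hand = 40 × 0.2 = 8.
Odds after that evidence = (31/969) × 8 = 248/969.
Target odds = 9.
Need 2.25ⁿ ≥ 9 ÷ (248/969) = 8721/248.
2.25⁴ = 25.62890625 falls short of 8721/248 but 2.25⁵ = 59049/1024 reaches it, so n = 5.

5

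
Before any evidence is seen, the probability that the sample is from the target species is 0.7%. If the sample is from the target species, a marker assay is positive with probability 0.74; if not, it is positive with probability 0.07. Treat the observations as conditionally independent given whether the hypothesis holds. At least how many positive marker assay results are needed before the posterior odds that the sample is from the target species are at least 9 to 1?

Prior odds: 0.007 ÷ 0.993 = 7/993.
Likelihood ratio of a positive = 0.74/0.07 = 74/7.
Target odds = 9.
Need (7/993) × (74/7)ⁿ ≥ 9, i.e. (74/7)ⁿ ≥ 8937/7.
(74/7)³ = 405224/343 falls short of 8937/7 but (74/7)⁴ = 29986576/2401 reaches it, so n = 4.

4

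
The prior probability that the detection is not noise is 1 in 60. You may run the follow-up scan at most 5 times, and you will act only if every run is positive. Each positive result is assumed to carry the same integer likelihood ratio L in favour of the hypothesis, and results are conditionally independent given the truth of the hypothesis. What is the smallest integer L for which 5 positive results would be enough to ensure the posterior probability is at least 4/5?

3

Prior odds = (1/60)/(59/60) = 1/59.
Target odds = 0.8/0.2 = 4.
Need L⁵ ≥ 4 ÷ (1/59) = 236.
2⁵ = 32 < 236 ≤ 243 = 3⁵, so L = 3.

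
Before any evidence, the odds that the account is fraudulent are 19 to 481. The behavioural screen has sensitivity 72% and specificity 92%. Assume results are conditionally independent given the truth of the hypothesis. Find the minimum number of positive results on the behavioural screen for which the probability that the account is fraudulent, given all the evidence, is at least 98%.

4

Prior odds = 19/481.
False-positive rate = 1 − 0.92 = 0.08; likelihood ratio of a positive = 0.72/0.08 = 9.
Target posterior odds = 0.98/0.02 = 49.
Require 9ⁿ ≥ 49 ÷ (19/481) = 23569/19.
9³ = 729 falls short of 23569/19 but 9⁴ = 6561 reaches it, so n = 4.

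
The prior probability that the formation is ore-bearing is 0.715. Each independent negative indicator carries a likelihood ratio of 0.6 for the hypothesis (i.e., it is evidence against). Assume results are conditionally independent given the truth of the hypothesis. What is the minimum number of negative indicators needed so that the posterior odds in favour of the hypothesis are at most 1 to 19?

8

Prior odds: 0.715 ÷ 0.285 = 143/57.
Likelihood ratio per negative indicator = 0.6.
Target odds = 1/19.
Require 0.6ⁿ ≤ 1/19 ÷ (143/57) = 3/143.
0.6⁷ = 2187/78125 is still above 3/143 but 0.6⁸ = 6561/390625 is at or below it, so n = 8.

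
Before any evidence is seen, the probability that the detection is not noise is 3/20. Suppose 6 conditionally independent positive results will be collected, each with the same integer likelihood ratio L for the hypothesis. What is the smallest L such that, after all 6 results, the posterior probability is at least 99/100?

3

Prior odds = 0.15/0.85 = 3/17.
Target odds = 0.99/0.01 = 99.
Need L⁶ ≥ 99 ÷ (3/17) = 561.
2⁶ = 64 < 561 ≤ 729 = 3⁶, so L = 3.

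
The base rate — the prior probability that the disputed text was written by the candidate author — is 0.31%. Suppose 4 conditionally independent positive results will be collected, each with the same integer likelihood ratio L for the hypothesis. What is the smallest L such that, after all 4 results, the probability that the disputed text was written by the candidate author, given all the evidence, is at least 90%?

8

Prior odds = 0.0031/0.9969 = 31/9969.
Target odds = 0.9/0.1 = 9.
Need L⁴ ≥ 9 ÷ (31/9969) = 89721/31.
7⁴ = 2401 < 89721/31 ≤ 4096 = 8⁴, so L = 8.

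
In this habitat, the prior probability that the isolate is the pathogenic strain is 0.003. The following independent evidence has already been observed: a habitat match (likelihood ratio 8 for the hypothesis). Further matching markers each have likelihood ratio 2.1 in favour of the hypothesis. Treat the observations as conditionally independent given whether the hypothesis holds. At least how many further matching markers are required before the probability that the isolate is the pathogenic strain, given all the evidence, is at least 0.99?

Prior odds = 0.003/0.997 = 3/997.
Bayes factor of the evidence already in hand = 8.
Odds after that evidence = (3/997) × 8 = 24/997.
Target odds = 0.99/0.01 = 99.
Need 2.1ⁿ ≥ 99 ÷ (24/997) = 4112.625.
2.1¹¹ ≈3502.78 falls short of 4112.625 but 2.1¹² ≈7355.83 reaches it, so n = 12.

12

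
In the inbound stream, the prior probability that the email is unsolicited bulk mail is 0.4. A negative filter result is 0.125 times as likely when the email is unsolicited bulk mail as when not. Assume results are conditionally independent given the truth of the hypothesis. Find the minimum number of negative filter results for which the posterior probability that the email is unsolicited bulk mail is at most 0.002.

3

Prior odds: 0.4 ÷ 0.6 = 2/3.
Likelihood ratio per negative filter result = 0.125.
Target odds: 0.002 ÷ 0.998 = 1/499.
Need (2/3) × 0.125ⁿ ≤ 1/499, i.e. 0.125ⁿ ≤ 3/998.
0.125² = 0.015625 is still above 3/998 but 0.125³ = 0.001953125 is at or below it, so n = 3.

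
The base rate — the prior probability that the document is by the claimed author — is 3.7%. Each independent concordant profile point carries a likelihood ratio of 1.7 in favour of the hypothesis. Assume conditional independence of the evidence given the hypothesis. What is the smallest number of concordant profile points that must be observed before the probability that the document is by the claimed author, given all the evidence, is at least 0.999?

Prior odds = 0.037/0.963 = 37/963.
Likelihood ratio per concordant profile point = 1.7.
Target posterior odds = 0.999/0.001 = 999.
Require 1.7ⁿ ≥ 999 ÷ (37/963) = 26001.
1.7¹⁹ ≈23907.2 falls short of 26001 but 1.7²⁰ ≈40642.3 reaches it, so n = 20.

20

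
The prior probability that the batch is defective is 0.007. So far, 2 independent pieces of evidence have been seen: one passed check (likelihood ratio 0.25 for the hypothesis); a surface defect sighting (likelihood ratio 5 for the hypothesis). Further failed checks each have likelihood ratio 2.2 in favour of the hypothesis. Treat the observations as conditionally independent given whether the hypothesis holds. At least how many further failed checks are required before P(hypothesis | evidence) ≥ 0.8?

8

Prior odds = 0.007/0.993 = 7/993.
Combined Bayes factor of the evidence already in hand = 0.25 × 5 = 1.25.
Odds after that evidence = (7/993) × 1.25 = 35/3972.
Target odds = 0.8/0.2 = 4.
Need 2.2ⁿ ≥ 4 ÷ (35/3972) = 15888/35.
2.2⁷ = 19487171/78125 falls short of 15888/35 but 2.2⁸ = 214358881/390625 reaches it, so n = 8.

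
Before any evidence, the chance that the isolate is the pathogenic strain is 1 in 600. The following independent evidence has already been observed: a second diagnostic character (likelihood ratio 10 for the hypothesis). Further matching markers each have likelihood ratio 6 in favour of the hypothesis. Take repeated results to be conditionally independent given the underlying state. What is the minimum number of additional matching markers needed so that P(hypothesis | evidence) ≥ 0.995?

Prior odds = (1/600)/(599/600) = 1/599.
Bayes factor of the evidence already in hand = 10.
Odds after that evidence = (1/599) × 10 = 10/599.
Target odds = 0.995/0.005 = 199.
Need 6ⁿ ≥ 199 ÷ (10/599) = 11920.1.
6⁵ = 7776 falls short of 11920.1 but 6⁶ = 46656 reaches it, so n = 6.

6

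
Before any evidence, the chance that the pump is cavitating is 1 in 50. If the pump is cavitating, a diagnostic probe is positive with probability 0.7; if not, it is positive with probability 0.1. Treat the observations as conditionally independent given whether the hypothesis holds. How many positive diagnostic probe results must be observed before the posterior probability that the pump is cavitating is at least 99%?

Prior odds = 0.02/0.98 = 1/49.
Likelihood ratio of a positive = 0.7/0.1 = 7.
Target odds: 0.99 ÷ 0.01 = 99.
Need (1/49) × 7ⁿ ≥ 99, i.e. 7ⁿ ≥ 4851.
7⁴ = 2401 falls short of 4851 but 7⁵ = 16807 reaches it, so n = 5.

5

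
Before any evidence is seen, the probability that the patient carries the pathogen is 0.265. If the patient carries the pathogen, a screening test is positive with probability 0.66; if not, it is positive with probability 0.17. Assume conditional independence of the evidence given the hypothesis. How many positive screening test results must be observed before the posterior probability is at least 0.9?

3

Prior odds: 0.265 ÷ 0.735 = 53/147.
Likelihood ratio of a positive = 0.66/0.17 = 66/17.
Target odds: 0.9 ÷ 0.1 = 9.
Require (66/17)ⁿ ≥ 9 ÷ (53/147) = 1323/53.
(66/17)² = 4356/289 falls short of 1323/53 but (66/17)³ = 287496/4913 reaches it, so n = 3.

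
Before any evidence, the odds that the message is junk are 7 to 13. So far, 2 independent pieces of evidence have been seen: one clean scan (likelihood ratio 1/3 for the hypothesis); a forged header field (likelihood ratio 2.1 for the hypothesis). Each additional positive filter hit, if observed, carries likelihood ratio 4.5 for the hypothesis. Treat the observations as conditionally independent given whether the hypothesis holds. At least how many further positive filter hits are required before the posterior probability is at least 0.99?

Prior odds = 7/13.
Combined Bayes factor of the evidence already in hand = (1/3) × 2.1 = 0.7.
Odds after that evidence = (7/13) × 0.7 = 49/130.
Target odds = 0.99/0.01 = 99.
Need 4.5ⁿ ≥ 99 ÷ (49/130) = 12870/49.
4.5³ = 91.125 falls short of 12870/49 but 4.5⁴ = 410.0625 reaches it, so n = 4.

4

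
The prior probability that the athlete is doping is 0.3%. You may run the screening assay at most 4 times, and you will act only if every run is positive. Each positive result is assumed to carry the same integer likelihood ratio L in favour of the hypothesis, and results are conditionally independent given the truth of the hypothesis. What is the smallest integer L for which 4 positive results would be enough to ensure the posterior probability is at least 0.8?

Prior odds = 0.003/0.997 = 3/997.
Target odds = 0.8/0.2 = 4.
Need L⁴ ≥ 4 ÷ (3/997) = 3988/3.
6⁴ = 1296 < 3988/3 ≤ 2401 = 7⁴, so L = 7.

7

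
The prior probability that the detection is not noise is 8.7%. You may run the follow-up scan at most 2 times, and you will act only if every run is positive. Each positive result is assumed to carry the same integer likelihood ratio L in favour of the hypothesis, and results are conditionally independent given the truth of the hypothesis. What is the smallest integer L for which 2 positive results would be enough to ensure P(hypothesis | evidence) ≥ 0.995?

46

Prior odds = 0.087/0.913 = 87/913.
Target odds = 0.995/0.005 = 199.
Need L² ≥ 199 ÷ (87/913) = 181687/87.
45² = 2025 < 181687/87 ≤ 2116 = 46², so L = 46.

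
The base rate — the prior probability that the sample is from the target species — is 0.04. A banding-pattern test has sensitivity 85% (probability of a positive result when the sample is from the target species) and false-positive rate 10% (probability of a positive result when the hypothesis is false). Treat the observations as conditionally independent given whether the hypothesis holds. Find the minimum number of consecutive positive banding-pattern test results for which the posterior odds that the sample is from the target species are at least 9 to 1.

Prior odds: 0.04 ÷ 0.96 = 1/24.
Likelihood ratio of a positive result = 0.85/0.1 = 8.5.
Target odds = 9.
Need (1/24) × 8.5ⁿ ≥ 9, i.e. 8.5ⁿ ≥ 216.
8.5² = 72.25 falls short of 216 but 8.5³ = 614.125 reaches it, so n = 3.

3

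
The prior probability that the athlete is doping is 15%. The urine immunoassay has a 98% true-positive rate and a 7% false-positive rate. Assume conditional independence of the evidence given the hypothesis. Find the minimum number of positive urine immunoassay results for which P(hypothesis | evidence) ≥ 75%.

Prior odds: 0.15 ÷ 0.85 = 3/17.
Likelihood ratio of a positive result = 0.98/0.07 = 14.
Target posterior odds = 0.75/0.25 = 3.
Need (3/17) × 14ⁿ ≥ 3, i.e. 14ⁿ ≥ 17.
14¹ = 14 falls short of 17 but 14² = 196 reaches it, so n = 2.

2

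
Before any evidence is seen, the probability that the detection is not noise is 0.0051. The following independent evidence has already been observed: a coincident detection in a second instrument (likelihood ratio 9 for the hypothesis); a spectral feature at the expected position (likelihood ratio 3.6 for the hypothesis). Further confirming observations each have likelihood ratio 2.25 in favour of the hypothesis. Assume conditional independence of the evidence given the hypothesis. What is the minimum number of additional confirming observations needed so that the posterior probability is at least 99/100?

Prior odds = 0.0051/0.9949 = 51/9949.
Combined Bayes factor of the evidence already in hand = 9 × 3.6 = 32.4.
Odds after that evidence = (51/9949) × 32.4 = 8262/49745.
Target odds = 0.99/0.01 = 99.
Need 2.25ⁿ ≥ 99 ÷ (8262/49745) = 547195/918.
2.25⁷ = 4782969/16384 falls short of 547195/918 but 2.25⁸ = 43046721/65536 reaches it, so n = 8.

8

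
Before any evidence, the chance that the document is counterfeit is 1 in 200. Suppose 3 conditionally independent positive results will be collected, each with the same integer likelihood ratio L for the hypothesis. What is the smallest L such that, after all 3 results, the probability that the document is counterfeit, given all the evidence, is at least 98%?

Prior odds = 0.005/0.995 = 1/199.
Target odds = 0.98/0.02 = 49.
Need L³ ≥ 49 ÷ (1/199) = 9751.
21³ = 9261 < 9751 ≤ 10648 = 22³, so L = 22.

22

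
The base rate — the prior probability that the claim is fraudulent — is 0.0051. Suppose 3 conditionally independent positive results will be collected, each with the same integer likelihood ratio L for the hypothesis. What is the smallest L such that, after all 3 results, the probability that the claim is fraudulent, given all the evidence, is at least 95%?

16

Prior odds = 0.0051/0.9949 = 51/9949.
Target odds = 0.95/0.05 = 19.
Need L³ ≥ 19 ÷ (51/9949) = 189031/51.
15³ = 3375 < 189031/51 ≤ 4096 = 16³, so L = 16.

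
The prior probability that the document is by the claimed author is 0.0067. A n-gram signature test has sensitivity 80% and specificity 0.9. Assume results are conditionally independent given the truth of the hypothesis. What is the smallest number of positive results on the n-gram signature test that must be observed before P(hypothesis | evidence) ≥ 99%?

5

Prior odds: 0.0067 ÷ 0.9933 = 67/9933.
False-positive rate = 1 − 0.9 = 0.1; likelihood ratio of a positive = 0.8/0.1 = 8.
Target posterior odds = 0.99/0.01 = 99.
Need (67/9933) × 8ⁿ ≥ 99, i.e. 8ⁿ ≥ 983367/67.
8⁴ = 4096 falls short of 983367/67 but 8⁵ = 32768 reaches it, so n = 5.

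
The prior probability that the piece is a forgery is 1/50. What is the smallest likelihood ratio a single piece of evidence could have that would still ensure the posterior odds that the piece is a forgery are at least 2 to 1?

98

Prior odds = 0.02/0.98 = 1/49.
Target odds = 2.
Required Bayes factor = 2 ÷ (1/49) = 98.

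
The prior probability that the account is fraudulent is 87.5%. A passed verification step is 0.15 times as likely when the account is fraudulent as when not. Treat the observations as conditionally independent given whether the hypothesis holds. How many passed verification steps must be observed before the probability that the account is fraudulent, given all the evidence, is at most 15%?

Prior odds = 0.875/0.125 = 7.
Likelihood ratio per passed verification step = 0.15.
Target posterior odds = 0.15/0.85 = 3/17.
Need 7 × 0.15ⁿ ≤ 3/17, i.e. 0.15ⁿ ≤ 3/119.
0.15¹ = 0.15 is still above 3/119 but 0.15² = 0.0225 is at or below it, so n = 2.

2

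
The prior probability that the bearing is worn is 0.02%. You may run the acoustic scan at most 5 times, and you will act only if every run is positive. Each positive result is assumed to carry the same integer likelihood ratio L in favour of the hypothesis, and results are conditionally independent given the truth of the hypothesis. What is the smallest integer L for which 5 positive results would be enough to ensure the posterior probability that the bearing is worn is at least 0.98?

12

Prior odds = 0.0002/0.9998 = 1/4999.
Target odds = 0.98/0.02 = 49.
Need L⁵ ≥ 49 ÷ (1/4999) = 244951.
11⁵ = 161051 < 244951 ≤ 248832 = 12⁵, so L = 12.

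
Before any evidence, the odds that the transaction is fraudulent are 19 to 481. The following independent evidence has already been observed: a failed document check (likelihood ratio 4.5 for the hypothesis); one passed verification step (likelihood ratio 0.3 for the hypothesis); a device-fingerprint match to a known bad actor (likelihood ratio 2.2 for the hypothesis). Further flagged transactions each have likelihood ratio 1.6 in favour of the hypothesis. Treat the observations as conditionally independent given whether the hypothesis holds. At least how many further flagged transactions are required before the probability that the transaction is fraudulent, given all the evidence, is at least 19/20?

11

Prior odds = 19/481.
Combined Bayes factor of the evidence already in hand = 4.5 × 0.3 × 2.2 = 2.97.
Odds after that evidence = (19/481) × 2.97 = 5643/48100.
Target odds = 0.95/0.05 = 19.
Need 1.6ⁿ ≥ 19 ÷ (5643/48100) = 48100/297.
1.6¹⁰ ≈109.951 falls short of 48100/297 but 1.6¹¹ ≈175.922 reaches it, so n = 11.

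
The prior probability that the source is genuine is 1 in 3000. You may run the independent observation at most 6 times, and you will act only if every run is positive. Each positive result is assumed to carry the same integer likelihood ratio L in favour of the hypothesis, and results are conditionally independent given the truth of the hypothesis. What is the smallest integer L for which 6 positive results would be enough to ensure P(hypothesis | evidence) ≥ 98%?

8

Prior odds = (1/3000)/(2999/3000) = 1/2999.
Target odds = 0.98/0.02 = 49.
Need L⁶ ≥ 49 ÷ (1/2999) = 146951.
7⁶ = 117649 < 146951 ≤ 262144 = 8⁶, so L = 8.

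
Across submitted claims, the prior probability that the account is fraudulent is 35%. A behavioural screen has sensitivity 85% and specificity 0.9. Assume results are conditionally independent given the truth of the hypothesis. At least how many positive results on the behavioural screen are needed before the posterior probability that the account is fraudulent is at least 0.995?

3

Prior odds: 0.35 ÷ 0.65 = 7/13.
False-positive rate = 1 − 0.9 = 0.1; likelihood ratio of a positive = 0.85/0.1 = 8.5.
Target posterior odds = 0.995/0.005 = 199.
Require 8.5ⁿ ≥ 199 ÷ (7/13) = 2587/7.
8.5² = 72.25 falls short of 2587/7 but 8.5³ = 614.125 reaches it, so n = 3.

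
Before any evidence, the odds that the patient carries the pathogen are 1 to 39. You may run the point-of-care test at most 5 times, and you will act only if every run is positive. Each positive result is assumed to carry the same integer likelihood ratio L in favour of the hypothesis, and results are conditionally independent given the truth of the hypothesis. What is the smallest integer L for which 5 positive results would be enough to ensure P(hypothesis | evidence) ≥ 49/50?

5

Prior odds = 1/39.
Target odds = 0.98/0.02 = 49.
Need L⁵ ≥ 49 ÷ (1/39) = 1911.
4⁵ = 1024 < 1911 ≤ 3125 = 5⁵, so L = 5.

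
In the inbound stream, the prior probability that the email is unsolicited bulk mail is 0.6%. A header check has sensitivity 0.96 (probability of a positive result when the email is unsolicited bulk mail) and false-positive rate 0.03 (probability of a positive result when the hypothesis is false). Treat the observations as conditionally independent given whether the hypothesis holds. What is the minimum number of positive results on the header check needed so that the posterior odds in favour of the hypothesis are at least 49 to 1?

3

Prior odds: 0.006 ÷ 0.994 = 3/497.
Likelihood ratio of a positive result = 0.96/0.03 = 32.
Target odds = 49.
Require 32ⁿ ≥ 49 ÷ (3/497) = 24353/3.
32² = 1024 falls short of 24353/3 but 32³ = 32768 reaches it, so n = 3.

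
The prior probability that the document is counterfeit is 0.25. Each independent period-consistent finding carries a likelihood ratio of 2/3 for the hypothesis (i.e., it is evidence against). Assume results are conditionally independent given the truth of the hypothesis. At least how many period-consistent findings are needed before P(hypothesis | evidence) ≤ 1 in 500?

13

Prior odds = 0.25/0.75 = 1/3.
Likelihood ratio per period-consistent finding = 2/3.
Target odds: 0.002 ÷ 0.998 = 1/499.
Need (1/3) × (2/3)ⁿ ≤ 1/499, i.e. (2/3)ⁿ ≤ 3/499.
(2/3)¹² = 4096/531441 is still above 3/499 but (2/3)¹³ = 8192/1594323 is at or below it, so n = 13.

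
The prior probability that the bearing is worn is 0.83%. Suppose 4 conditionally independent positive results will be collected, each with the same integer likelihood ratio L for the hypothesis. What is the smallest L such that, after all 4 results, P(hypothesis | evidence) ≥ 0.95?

Prior odds = 0.0083/0.9917 = 83/9917.
Target odds = 0.95/0.05 = 19.
Need L⁴ ≥ 19 ÷ (83/9917) = 188423/83.
6⁴ = 1296 < 188423/83 ≤ 2401 = 7⁴, so L = 7.

7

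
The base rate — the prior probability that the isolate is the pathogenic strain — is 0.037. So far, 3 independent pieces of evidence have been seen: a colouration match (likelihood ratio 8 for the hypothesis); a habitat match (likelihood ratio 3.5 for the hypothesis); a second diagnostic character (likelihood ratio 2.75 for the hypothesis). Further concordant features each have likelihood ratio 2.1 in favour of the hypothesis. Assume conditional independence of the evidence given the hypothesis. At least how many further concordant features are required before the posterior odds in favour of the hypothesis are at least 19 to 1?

Prior odds = 0.037/0.963 = 37/963.
Combined Bayes factor of the evidence already in hand = 8 × 3.5 × 2.75 = 77.
Odds after that evidence = (37/963) × 77 = 2849/963.
Target odds = 19.
Need 2.1ⁿ ≥ 19 ÷ (2849/963) = 18297/2849.
2.1² = 4.41 falls short of 18297/2849 but 2.1³ = 9.261 reaches it, so n = 3.

3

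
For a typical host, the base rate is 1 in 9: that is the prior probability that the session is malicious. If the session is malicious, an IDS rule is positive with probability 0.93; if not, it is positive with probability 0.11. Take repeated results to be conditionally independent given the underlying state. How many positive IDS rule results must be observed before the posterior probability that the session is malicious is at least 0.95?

3

Prior odds = (1/9)/(8/9) = 0.125.
Likelihood ratio of a positive = 0.93/0.11 = 93/11.
Target posterior odds = 0.95/0.05 = 19.
Need 0.125 × (93/11)ⁿ ≥ 19, i.e. (93/11)ⁿ ≥ 152.
(93/11)² = 8649/121 falls short of 152 but (93/11)³ = 804357/1331 reaches it, so n = 3.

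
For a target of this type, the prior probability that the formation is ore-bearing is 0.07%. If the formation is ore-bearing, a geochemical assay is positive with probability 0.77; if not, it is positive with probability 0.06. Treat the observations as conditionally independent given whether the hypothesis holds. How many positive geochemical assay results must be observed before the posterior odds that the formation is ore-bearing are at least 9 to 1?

Prior odds: 0.0007 ÷ 0.9993 = 7/9993.
Likelihood ratio of a positive = 0.77/0.06 = 77/6.
Target odds = 9.
Require (77/6)ⁿ ≥ 9 ÷ (7/9993) = 89937/7.
(77/6)³ = 456533/216 falls short of 89937/7 but (77/6)⁴ = 35153041/1296 reaches it, so n = 4.

4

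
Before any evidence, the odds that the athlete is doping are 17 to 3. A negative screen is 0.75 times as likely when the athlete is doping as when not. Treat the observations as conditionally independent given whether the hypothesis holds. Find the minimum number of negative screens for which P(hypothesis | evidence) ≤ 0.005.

25

Prior odds = 17/3.
Likelihood ratio per negative screen = 0.75.
Target posterior odds = 0.005/0.995 = 1/199.
Need (17/3) × 0.75ⁿ ≤ 1/199, i.e. 0.75ⁿ ≤ 3/3383.
0.75²⁴ ≈0.00100339 is still above 3/3383 but 0.75²⁵ ≈0.000752543 is at or below it, so n = 25.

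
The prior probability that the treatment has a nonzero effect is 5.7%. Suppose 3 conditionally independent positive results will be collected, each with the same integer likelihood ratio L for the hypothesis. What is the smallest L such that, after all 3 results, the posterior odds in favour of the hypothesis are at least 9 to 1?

6

Prior odds = 0.057/0.943 = 57/943.
Target odds = 9.
Need L³ ≥ 9 ÷ (57/943) = 2829/19.
5³ = 125 < 2829/19 ≤ 216 = 6³, so L = 6.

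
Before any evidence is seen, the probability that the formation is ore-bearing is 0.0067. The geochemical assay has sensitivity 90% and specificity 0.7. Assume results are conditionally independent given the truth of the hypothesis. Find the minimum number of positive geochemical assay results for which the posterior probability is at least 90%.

7

Prior odds: 0.0067 ÷ 0.9933 = 67/9933.
False-positive rate = 1 − 0.7 = 0.3; likelihood ratio of a positive = 0.9/0.3 = 3.
Target odds: 0.9 ÷ 0.1 = 9.
Need (67/9933) × 3ⁿ ≥ 9, i.e. 3ⁿ ≥ 89397/67.
3⁶ = 729 falls short of 89397/67 but 3⁷ = 2187 reaches it, so n = 7.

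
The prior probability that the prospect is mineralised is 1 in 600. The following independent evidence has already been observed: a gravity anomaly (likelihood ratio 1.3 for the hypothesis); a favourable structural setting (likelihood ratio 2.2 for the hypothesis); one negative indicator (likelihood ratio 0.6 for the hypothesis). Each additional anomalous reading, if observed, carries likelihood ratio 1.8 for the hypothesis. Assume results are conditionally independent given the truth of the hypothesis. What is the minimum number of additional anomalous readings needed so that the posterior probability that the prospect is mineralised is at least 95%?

15

Prior odds = (1/600)/(599/600) = 1/599.
Combined Bayes factor of the evidence already in hand = 1.3 × 2.2 × 0.6 = 1.716.
Odds after that evidence = (1/599) × 1.716 = 429/149750.
Target odds = 0.95/0.05 = 19.
Need 1.8ⁿ ≥ 19 ÷ (429/149750) = 2845250/429.
1.8¹⁴ ≈3748.13 falls short of 2845250/429 but 1.8¹⁵ ≈6746.64 reaches it, so n = 15.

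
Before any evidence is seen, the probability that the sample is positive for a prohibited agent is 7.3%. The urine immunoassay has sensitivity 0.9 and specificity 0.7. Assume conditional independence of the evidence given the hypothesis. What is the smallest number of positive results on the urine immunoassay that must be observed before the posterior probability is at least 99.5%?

8

Prior odds: 0.073 ÷ 0.927 = 73/927.
False-positive rate = 1 − 0.7 = 0.3; likelihood ratio of a positive = 0.9/0.3 = 3.
Target posterior odds = 0.995/0.005 = 199.
Require 3ⁿ ≥ 199 ÷ (73/927) = 184473/73.
3⁷ = 2187 falls short of 184473/73 but 3⁸ = 6561 reaches it, so n = 8.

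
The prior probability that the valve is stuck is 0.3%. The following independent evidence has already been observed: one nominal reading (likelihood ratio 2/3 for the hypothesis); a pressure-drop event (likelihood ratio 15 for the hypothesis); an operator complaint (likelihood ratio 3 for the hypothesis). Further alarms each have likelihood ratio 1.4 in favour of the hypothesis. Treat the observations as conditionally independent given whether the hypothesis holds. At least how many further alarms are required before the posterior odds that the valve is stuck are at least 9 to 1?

14

Prior odds = 0.003/0.997 = 3/997.
Combined Bayes factor of the evidence already in hand = (2/3) × 15 × 3 = 30.
Odds after that evidence = (3/997) × 30 = 90/997.
Target odds = 9.
Need 1.4ⁿ ≥ 9 ÷ (90/997) = 99.7.
1.4¹³ ≈79.3715 falls short of 99.7 but 1.4¹⁴ ≈111.12 reaches it, so n = 14.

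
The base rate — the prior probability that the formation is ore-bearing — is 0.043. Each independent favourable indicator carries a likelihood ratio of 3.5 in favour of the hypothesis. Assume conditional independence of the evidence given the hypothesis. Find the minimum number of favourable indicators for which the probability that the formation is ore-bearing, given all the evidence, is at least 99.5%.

7

Prior odds: 0.043 ÷ 0.957 = 43/957.
Likelihood ratio per favourable indicator = 3.5.
Target odds: 0.995 ÷ 0.005 = 199.
Need (43/957) × 3.5ⁿ ≥ 199, i.e. 3.5ⁿ ≥ 190443/43.
3.5⁶ = 1838.265625 falls short of 190443/43 but 3.5⁷ = 823543/128 reaches it, so n = 7.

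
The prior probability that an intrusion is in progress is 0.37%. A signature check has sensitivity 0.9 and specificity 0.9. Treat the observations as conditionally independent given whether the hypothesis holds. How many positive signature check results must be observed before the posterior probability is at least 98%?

5

Prior odds = 0.0037/0.9963 = 37/9963.
False-positive rate = 1 − 0.9 = 0.1; likelihood ratio of a positive = 0.9/0.1 = 9.
Target odds: 0.98 ÷ 0.02 = 49.
Need (37/9963) × 9ⁿ ≥ 49, i.e. 9ⁿ ≥ 488187/37.
9⁴ = 6561 falls short of 488187/37 but 9⁵ = 59049 reaches it, so n = 5.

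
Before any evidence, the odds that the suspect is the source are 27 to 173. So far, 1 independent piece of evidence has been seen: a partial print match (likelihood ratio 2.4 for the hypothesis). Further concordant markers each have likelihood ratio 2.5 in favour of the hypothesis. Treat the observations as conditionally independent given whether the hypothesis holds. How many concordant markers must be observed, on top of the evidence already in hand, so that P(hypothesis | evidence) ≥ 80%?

3

Prior odds = 27/173.
Bayes factor of the evidence already in hand = 2.4.
Odds after that evidence = (27/173) × 2.4 = 324/865.
Target odds = 0.8/0.2 = 4.
Need 2.5ⁿ ≥ 4 ÷ (324/865) = 865/81.
2.5² = 6.25 falls short of 865/81 but 2.5³ = 15.625 reaches it, so n = 3.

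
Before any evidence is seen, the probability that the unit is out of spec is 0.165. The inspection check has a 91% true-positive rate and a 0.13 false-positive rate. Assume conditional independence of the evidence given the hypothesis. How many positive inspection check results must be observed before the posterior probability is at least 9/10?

Prior odds: 0.165 ÷ 0.835 = 33/167.
Likelihood ratio of a positive result = 0.91/0.13 = 7.
Target posterior odds = 0.9/0.1 = 9.
Require 7ⁿ ≥ 9 ÷ (33/167) = 501/11.
7¹ = 7 falls short of 501/11 but 7² = 49 reaches it, so n = 2.

2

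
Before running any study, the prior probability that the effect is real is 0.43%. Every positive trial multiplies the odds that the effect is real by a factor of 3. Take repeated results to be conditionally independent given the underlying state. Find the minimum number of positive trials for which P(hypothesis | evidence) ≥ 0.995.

Prior odds: 0.0043 ÷ 0.9957 = 43/9957.
Likelihood ratio per positive trial = 3.
Target odds: 0.995 ÷ 0.005 = 199.
Require 3ⁿ ≥ 199 ÷ (43/9957) = 1981443/43.
3⁹ = 19683 falls short of 1981443/43 but 3¹⁰ = 59049 reaches it, so n = 10.

10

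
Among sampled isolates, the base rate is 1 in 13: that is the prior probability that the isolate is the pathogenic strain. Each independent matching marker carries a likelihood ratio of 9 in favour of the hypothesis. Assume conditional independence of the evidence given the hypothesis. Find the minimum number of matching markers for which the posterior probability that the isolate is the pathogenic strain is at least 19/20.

3

Prior odds = (1/13)/(12/13) = 1/12.
Likelihood ratio per matching marker = 9.
Target posterior odds = 0.95/0.05 = 19.
Need (1/12) × 9ⁿ ≥ 19, i.e. 9ⁿ ≥ 228.
9² = 81 falls short of 228 but 9³ = 729 reaches it, so n = 3.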